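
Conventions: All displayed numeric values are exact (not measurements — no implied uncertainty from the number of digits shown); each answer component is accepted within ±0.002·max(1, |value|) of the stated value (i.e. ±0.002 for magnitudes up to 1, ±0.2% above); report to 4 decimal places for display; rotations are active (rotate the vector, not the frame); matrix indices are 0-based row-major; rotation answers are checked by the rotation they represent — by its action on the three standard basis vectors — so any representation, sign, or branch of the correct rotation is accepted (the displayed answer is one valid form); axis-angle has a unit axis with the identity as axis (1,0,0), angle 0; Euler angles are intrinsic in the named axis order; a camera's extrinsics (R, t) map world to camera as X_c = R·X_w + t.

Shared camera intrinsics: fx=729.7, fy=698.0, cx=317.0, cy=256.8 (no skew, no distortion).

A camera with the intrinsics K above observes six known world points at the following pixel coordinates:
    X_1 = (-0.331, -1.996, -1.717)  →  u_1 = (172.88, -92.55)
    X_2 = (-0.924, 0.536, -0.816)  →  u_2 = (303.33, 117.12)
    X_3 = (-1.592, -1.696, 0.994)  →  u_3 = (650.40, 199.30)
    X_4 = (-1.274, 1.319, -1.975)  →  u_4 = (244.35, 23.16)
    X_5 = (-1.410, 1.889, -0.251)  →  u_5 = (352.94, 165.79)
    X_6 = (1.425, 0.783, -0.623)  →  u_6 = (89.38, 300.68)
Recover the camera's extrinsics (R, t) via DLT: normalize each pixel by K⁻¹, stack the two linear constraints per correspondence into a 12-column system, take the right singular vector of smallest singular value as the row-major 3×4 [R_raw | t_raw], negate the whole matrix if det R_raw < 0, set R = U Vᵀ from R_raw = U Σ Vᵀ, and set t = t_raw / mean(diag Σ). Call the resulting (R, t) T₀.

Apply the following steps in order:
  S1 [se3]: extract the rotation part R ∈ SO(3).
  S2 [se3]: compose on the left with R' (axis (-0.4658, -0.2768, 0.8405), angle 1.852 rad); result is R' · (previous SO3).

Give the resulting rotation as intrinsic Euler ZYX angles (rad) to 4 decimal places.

source (pnp_recover): camera pose = R=[-0.7739 -0.1727 0.6093; 0.6085 0.0641 0.7910; -0.1756 0.9829 0.0555], t=(-0.2398, -0.0500, 5.4696)
after S1 (rot_of_se3): [-0.7739 -0.1727 0.6093; 0.6085 0.0641 0.7910; -0.1756 0.9829 0.0555]
after S2 (compose_so3): [-0.2563 -0.7941 -0.5511; -0.8881 -0.0317 0.4586; -0.3816 0.6070 -0.6971]

rotation (euler_zyx) = (-1.8517, 0.3916, 2.4252)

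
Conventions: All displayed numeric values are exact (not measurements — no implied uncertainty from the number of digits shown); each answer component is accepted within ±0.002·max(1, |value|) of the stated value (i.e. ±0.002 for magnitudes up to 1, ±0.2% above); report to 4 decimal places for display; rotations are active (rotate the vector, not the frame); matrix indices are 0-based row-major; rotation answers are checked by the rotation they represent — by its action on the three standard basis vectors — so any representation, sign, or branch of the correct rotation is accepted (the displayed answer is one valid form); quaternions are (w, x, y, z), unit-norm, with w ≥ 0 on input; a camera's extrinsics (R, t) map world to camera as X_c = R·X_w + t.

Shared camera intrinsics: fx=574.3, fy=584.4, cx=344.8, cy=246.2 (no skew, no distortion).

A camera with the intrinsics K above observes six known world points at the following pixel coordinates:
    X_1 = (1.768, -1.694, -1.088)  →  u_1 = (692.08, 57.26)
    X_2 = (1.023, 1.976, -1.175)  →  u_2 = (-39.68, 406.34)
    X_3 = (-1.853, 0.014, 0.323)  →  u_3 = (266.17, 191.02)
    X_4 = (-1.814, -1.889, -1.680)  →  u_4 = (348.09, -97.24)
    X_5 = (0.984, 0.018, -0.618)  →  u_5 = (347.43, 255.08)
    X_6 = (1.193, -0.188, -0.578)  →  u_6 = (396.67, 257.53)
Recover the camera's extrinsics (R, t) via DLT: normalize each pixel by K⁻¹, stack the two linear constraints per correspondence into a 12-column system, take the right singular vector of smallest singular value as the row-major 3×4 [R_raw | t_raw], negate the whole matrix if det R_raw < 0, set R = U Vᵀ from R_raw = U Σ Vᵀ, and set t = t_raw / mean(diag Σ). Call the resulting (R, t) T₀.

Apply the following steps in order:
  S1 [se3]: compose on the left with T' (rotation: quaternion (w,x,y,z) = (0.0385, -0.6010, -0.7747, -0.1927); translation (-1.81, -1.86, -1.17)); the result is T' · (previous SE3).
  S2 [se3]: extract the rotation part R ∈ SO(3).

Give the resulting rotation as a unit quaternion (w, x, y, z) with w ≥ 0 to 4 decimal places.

rotation (quat) = (0.2282, -0.7332, -0.3160, -0.5572)

source (pnp_recover): camera pose = R=[0.4223 -0.8300 0.3645; 0.4547 0.5418 0.7069; -0.7842 -0.1327 0.6062], t=(-0.1601, 0.0300, 4.4599)
after S1 (compose_se3): R=[0.1794 0.7177 0.6729; 0.2090 -0.6962 0.6868; 0.9613 0.0174 -0.2749], t=(-0.9707, -0.4626, -5.3245)
after S2 (rot_of_se3): [0.1794 0.7177 0.6729; 0.2090 -0.6962 0.6868; 0.9613 0.0174 -0.2749]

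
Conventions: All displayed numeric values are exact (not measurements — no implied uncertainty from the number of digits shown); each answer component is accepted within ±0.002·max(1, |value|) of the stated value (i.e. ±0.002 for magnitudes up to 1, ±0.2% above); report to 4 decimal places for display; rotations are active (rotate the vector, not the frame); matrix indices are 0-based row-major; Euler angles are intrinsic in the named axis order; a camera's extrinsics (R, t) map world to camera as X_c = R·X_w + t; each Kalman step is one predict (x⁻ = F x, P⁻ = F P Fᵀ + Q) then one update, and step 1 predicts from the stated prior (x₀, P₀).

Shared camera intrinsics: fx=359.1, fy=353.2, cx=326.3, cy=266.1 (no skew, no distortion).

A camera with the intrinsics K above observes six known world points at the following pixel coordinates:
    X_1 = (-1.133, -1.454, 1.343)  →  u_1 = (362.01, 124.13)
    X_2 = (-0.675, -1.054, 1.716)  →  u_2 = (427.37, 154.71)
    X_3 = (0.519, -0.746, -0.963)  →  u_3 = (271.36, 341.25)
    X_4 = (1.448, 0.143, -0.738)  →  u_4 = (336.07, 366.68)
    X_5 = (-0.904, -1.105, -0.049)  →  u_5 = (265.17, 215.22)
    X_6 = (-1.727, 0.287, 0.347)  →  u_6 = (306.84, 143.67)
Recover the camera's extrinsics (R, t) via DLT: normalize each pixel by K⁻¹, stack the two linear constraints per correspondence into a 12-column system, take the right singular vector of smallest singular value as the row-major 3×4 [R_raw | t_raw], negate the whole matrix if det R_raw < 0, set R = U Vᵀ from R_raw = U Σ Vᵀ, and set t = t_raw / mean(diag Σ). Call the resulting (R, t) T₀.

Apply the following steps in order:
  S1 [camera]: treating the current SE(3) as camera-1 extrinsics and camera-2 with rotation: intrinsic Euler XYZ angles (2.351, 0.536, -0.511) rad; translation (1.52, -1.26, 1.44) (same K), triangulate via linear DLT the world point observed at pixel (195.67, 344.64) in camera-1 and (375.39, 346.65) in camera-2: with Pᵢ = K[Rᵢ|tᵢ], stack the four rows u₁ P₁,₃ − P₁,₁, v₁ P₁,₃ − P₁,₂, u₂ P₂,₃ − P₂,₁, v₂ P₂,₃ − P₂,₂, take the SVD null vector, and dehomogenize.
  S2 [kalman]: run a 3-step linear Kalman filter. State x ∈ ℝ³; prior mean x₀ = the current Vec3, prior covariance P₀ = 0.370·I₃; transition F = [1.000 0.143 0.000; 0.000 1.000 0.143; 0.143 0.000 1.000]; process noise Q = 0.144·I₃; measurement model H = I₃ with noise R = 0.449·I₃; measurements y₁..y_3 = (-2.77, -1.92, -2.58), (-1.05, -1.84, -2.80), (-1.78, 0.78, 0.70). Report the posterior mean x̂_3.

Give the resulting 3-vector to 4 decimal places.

source (pnp_recover): camera pose = R=[0.4362 0.3009 0.8480; 0.8980 -0.2056 -0.3890; 0.0573 0.9312 -0.3599], t=(0.1000, 0.0002, 4.9908)
after S1 (triangulate): (0.1412, -0.9594, -1.9054)
after S2 (kf_track): (-1.5446, -0.8389, -1.1938)

result = (-1.5446, -0.8389, -1.1938)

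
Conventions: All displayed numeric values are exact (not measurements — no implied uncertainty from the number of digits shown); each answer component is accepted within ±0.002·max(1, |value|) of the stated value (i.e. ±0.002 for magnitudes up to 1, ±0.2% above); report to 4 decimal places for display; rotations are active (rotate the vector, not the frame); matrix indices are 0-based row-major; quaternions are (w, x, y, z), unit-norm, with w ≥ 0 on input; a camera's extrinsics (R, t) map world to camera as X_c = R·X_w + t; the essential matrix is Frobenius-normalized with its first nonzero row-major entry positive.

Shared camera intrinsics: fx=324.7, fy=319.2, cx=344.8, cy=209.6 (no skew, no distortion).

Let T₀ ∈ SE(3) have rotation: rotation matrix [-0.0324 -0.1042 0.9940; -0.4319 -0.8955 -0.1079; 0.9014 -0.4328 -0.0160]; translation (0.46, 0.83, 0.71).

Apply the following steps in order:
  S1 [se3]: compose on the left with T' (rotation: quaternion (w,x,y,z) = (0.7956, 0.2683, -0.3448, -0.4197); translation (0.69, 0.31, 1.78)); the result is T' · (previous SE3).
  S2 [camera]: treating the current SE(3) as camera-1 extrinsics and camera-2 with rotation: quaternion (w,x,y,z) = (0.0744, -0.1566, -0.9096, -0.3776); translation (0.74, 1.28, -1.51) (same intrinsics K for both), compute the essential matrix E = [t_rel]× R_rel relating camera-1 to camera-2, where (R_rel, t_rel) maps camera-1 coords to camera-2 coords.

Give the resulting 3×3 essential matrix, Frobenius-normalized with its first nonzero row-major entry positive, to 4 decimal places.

after S1 (compose_se3): R=[-0.9193 -0.1401 0.3678; -0.3139 -0.3027 -0.8999; 0.2374 -0.9427 0.2343], t=(0.7299, 0.2382, 2.9623)
after S2 (essential): [0.3255 -0.3917 0.3326; -0.3796 0.0841 -0.1491; 0.4782 0.4474 -0.1668]

matrix = [0.3255 -0.3917 0.3326; -0.3796 0.0841 -0.1491; 0.4782 0.4474 -0.1668]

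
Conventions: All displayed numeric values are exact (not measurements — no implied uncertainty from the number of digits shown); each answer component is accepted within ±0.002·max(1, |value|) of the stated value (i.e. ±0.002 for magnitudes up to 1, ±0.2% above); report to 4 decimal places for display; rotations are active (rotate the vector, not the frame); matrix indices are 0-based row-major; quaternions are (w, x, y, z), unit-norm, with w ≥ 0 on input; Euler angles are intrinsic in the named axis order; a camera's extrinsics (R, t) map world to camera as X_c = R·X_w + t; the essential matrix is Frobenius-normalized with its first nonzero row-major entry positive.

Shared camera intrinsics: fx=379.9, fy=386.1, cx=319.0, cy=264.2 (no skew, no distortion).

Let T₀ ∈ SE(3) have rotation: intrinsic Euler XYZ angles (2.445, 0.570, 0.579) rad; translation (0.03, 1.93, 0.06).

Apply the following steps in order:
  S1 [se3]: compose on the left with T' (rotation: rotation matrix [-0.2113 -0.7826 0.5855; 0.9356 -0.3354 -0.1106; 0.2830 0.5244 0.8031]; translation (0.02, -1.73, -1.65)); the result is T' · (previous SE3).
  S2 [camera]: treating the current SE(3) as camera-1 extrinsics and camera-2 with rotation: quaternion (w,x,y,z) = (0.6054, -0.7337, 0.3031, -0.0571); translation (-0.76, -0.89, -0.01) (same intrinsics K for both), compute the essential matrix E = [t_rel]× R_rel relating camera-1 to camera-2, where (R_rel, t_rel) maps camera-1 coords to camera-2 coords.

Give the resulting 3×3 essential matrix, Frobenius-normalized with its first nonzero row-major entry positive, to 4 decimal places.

matrix = [0.1292 0.2249 -0.5050; 0.4398 -0.3563 -0.2979; -0.1624 0.4204 -0.2559]

after S1 (compose_se3): R=[0.3612 0.9299 -0.0694; 0.6257 -0.1865 0.7575; 0.6914 -0.3170 -0.6492], t=(-1.4617, -2.3559, -0.5812)
after S2 (essential): [0.1292 0.2249 -0.5050; 0.4398 -0.3563 -0.2979; -0.1624 0.4204 -0.2559]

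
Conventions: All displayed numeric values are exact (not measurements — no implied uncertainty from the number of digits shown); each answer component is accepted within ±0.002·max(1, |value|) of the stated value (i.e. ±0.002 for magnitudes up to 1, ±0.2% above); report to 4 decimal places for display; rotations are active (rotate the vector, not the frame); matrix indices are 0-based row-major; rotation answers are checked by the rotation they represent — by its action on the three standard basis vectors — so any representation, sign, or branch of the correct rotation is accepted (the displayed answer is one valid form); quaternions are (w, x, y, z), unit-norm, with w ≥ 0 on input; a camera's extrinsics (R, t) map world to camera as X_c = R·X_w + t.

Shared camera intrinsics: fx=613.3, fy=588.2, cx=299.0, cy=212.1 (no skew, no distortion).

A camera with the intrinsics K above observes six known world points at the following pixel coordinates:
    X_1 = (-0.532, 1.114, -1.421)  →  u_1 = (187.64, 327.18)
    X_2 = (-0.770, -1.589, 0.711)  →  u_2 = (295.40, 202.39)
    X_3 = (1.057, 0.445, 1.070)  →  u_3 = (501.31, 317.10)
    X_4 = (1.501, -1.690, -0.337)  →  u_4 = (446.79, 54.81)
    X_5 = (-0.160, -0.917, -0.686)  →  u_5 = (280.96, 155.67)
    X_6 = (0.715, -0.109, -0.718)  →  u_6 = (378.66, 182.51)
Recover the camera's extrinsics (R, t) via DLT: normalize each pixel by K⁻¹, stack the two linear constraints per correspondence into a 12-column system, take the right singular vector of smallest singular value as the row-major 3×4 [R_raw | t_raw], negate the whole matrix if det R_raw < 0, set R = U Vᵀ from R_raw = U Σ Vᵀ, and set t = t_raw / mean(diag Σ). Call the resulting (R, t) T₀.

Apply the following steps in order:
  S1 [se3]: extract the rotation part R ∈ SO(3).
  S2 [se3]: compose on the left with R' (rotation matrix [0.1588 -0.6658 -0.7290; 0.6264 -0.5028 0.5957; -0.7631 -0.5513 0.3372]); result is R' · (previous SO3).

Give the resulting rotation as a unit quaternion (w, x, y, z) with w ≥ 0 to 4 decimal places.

rotation (quat) = (0.3443, -0.8348, -0.1379, 0.4068)

source (pnp_recover): camera pose = R=[0.8658 0.0624 0.4965; -0.3547 0.7764 0.5210; -0.3530 -0.6272 0.6943], t=(0.3700, 0.4699, 5.4996)
after S1 (rot_of_se3): [0.8658 0.0624 0.4965; -0.3547 0.7764 0.5210; -0.3530 -0.6272 0.6943]
after S2 (compose_so3): [0.6310 -0.0498 -0.7742; 0.5104 -0.7249 0.4627; -0.5842 -0.6871 -0.4320]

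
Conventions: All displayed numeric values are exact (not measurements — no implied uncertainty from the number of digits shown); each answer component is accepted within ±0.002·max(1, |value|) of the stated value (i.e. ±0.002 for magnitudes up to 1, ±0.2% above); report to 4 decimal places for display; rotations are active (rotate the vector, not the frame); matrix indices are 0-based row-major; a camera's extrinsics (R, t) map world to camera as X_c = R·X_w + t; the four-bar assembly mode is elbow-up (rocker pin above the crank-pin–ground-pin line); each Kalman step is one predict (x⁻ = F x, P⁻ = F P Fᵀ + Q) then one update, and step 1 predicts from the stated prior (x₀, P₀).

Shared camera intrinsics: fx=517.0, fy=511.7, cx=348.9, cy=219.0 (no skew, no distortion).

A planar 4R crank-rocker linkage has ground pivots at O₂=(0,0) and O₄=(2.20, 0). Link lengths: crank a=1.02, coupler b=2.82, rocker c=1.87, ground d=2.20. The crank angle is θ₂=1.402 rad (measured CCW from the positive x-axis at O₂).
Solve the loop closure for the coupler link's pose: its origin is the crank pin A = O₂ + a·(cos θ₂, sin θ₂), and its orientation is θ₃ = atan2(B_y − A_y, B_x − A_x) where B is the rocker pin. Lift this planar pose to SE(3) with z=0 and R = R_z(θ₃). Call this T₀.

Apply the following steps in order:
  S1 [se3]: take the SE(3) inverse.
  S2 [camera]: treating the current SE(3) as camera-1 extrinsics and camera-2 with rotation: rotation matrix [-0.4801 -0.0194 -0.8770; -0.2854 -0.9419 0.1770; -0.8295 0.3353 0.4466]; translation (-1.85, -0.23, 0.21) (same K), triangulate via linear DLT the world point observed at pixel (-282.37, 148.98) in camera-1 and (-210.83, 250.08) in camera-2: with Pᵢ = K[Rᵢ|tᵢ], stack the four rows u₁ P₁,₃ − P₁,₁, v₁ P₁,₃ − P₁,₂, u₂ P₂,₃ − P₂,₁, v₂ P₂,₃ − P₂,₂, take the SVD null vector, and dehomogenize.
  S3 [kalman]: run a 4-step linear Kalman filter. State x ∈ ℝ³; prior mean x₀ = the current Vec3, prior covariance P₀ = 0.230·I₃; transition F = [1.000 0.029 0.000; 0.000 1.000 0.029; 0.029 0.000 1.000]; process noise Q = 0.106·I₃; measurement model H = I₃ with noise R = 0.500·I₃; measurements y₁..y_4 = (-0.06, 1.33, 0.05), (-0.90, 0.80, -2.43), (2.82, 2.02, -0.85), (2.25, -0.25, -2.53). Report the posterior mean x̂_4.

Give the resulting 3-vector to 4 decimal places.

source (fourbar_fk): coupler pose = R=[0.9659 -0.2590 0.0000; 0.2590 0.9659 0.0000; 0.0000 0.0000 1.0000], t=(0.1714, 1.0055, 0.0000)
after S1 (invert_se3): R=[0.9659 0.2590 0.0000; -0.2590 0.9659 0.0000; 0.0000 0.0000 1.0000], t=(-0.4260, -0.9268, 0.0000)
after S2 (triangulate): (-1.5111, 0.3459, 1.4708)
after S3 (kf_track): (1.1382, 0.6871, -1.2672)

result = (1.1382, 0.6871, -1.2672)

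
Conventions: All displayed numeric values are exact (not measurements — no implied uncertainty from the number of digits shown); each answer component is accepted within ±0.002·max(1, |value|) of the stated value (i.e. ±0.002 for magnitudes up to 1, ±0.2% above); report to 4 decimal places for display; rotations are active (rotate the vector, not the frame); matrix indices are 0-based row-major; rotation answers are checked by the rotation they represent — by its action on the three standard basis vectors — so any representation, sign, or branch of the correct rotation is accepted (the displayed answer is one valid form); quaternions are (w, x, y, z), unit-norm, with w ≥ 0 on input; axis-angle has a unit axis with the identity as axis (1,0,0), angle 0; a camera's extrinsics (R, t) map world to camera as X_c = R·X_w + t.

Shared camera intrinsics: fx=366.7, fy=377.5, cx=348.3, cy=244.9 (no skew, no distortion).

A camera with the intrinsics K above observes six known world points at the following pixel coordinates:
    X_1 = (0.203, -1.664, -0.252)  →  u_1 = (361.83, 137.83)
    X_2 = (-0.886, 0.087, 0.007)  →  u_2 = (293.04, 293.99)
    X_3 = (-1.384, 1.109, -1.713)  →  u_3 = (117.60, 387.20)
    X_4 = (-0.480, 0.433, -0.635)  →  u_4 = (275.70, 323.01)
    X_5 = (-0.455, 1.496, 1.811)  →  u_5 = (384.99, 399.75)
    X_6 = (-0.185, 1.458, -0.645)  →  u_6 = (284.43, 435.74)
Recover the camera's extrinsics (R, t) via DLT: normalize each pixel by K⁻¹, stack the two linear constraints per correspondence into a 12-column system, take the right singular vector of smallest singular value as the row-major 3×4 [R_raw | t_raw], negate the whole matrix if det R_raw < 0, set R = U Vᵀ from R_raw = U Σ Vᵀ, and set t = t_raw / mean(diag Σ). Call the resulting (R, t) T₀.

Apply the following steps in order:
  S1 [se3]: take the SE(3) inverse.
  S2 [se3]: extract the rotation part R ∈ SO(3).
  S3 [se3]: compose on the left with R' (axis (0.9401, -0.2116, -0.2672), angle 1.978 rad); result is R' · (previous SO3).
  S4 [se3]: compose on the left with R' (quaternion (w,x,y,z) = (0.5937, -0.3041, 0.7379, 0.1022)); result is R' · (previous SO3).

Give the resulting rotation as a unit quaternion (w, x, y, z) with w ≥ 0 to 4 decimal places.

rotation (quat) = (0.7559, 0.0301, 0.0195, -0.6537)

source (pnp_recover): camera pose = R=[0.8149 -0.0754 0.5747; -0.0452 0.9802 0.1926; -0.5779 -0.1829 0.7954], t=(0.0100, 0.4900, 4.2400)
after S1 (invert_se3): R=[0.8149 -0.0452 -0.5779; -0.0754 0.9802 -0.1829; 0.5747 0.1926 0.7954], t=(2.4641, 0.2961, -3.4725)
after S2 (rot_of_se3): [0.8149 -0.0452 -0.5779; -0.0754 0.9802 -0.1829; 0.5747 0.1926 0.7954]
after S3 (compose_so3): [0.3720 -0.1745 -0.9117; -0.8519 -0.4543 -0.2606; -0.3687 0.8736 -0.3177]
after S4 (compose_so3): [0.1446 0.9894 -0.0098; -0.9871 0.1436 -0.0710; -0.0689 0.0199 0.9974]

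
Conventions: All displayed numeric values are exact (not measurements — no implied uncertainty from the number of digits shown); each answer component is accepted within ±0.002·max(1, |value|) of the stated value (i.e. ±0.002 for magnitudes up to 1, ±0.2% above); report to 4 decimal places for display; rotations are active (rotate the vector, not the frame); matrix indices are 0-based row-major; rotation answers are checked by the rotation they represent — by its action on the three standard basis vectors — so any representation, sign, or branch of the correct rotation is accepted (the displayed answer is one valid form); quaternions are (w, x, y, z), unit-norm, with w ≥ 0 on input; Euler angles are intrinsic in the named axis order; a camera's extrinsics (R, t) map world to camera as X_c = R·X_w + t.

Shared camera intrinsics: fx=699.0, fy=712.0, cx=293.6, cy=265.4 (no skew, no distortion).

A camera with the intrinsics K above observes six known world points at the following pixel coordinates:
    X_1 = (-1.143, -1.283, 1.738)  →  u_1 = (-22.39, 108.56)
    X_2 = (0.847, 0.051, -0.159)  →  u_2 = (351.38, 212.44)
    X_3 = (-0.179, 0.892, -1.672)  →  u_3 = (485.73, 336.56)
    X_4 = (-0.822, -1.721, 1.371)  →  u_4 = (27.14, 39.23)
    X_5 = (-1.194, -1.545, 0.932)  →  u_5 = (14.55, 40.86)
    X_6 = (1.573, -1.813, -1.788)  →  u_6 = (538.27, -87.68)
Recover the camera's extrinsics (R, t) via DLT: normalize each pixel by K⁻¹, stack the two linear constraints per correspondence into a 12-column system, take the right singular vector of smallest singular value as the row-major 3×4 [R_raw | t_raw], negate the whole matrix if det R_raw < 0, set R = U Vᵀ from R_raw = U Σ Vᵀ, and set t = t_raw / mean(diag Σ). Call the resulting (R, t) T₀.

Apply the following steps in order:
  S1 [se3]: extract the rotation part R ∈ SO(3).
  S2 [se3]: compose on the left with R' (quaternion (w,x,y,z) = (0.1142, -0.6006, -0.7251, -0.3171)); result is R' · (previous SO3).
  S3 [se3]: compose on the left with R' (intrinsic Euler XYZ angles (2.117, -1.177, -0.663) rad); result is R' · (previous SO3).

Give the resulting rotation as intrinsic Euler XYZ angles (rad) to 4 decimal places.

source (pnp_recover): camera pose = R=[0.6363 0.1907 -0.7475; -0.1684 0.9799 0.1068; 0.7529 0.0579 0.6556], t=(-0.1901, -0.3200, 5.2397)
after S1 (rot_of_se3): [0.6363 0.1907 -0.7475; -0.1684 0.9799 0.1068; 0.7529 0.0579 0.6556]
after S2 (compose_so3): [-0.1574 0.8887 0.4306; 0.9445 0.2629 -0.1972; -0.2884 0.3757 -0.8807]
after S3 (compose_so3): [0.4418 -0.0161 0.8970; -0.7032 -0.6270 0.3351; 0.5570 -0.7788 -0.2883]

rotation (euler_xyz) = (-2.2813, 1.1129, 0.0364)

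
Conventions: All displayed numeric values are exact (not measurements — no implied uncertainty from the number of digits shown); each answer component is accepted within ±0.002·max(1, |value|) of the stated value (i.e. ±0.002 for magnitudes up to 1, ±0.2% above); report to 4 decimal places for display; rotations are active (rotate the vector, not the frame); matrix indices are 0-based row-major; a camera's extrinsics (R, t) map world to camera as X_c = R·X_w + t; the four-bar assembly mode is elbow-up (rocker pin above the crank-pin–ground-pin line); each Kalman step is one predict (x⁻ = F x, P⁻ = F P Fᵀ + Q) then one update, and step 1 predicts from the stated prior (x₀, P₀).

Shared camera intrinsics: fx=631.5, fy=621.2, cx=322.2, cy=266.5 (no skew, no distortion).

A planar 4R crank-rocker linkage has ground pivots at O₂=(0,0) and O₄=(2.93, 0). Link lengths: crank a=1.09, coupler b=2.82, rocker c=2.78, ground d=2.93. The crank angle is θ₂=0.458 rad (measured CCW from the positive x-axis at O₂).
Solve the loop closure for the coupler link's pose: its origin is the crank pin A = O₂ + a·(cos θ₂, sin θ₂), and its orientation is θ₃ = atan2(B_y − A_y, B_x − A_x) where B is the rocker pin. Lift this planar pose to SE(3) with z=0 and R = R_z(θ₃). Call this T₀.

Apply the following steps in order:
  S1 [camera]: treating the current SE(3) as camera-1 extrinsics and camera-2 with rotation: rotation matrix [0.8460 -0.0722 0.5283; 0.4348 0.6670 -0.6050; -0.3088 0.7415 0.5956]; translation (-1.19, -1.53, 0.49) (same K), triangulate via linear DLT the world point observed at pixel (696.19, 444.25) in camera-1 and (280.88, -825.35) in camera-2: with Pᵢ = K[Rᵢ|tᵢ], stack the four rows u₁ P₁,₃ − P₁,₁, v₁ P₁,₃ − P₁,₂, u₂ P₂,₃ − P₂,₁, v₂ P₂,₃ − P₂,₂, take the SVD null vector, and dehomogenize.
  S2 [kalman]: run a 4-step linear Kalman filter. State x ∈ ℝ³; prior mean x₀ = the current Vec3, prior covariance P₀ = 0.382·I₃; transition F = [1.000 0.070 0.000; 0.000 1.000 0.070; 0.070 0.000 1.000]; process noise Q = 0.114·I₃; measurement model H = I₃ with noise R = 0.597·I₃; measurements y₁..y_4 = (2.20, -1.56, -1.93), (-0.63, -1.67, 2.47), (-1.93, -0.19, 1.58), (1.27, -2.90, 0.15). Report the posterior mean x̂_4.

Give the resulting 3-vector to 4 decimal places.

source (fourbar_fk): coupler pose = R=[0.5874 -0.8093 0.0000; 0.8093 0.5874 0.0000; 0.0000 0.0000 1.0000], t=(0.9777, 0.4819, 0.0000)
after S1 (triangulate): (0.1175, -0.0729, 1.8670)
after S2 (kf_track): (0.0329, -1.4368, 0.8202)

result = (0.0329, -1.4368, 0.8202)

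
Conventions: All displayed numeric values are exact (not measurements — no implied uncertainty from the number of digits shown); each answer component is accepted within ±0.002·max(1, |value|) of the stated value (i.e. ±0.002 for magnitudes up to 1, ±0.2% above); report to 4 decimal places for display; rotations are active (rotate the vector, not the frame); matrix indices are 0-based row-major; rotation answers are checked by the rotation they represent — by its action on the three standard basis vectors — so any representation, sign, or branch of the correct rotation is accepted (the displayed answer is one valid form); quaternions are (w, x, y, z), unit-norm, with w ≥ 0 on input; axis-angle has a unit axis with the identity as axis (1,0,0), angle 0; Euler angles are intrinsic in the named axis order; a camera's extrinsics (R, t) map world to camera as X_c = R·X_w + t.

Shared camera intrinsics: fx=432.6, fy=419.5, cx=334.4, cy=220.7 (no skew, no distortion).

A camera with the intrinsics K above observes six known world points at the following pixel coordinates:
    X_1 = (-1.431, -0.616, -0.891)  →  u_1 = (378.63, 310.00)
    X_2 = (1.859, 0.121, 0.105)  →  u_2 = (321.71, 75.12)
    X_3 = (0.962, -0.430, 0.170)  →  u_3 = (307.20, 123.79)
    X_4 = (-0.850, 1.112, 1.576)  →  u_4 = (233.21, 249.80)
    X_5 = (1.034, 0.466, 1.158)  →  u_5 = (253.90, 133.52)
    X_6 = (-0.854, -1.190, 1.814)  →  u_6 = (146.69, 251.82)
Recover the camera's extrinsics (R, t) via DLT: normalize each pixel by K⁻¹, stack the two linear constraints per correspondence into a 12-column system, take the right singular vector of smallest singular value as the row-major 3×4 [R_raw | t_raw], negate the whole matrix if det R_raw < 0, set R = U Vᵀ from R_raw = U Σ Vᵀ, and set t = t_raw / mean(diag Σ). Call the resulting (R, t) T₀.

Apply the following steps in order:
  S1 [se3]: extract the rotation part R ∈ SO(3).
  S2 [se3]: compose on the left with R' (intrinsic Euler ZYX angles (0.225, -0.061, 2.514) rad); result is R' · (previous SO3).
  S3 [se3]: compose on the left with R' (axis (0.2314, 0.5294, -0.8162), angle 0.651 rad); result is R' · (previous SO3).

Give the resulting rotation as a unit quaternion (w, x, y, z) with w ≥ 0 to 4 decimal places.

rotation (quat) = (0.4692, -0.6025, -0.2321, 0.6025)

source (pnp_recover): camera pose = R=[0.0582 0.1025 -0.9930; -0.9971 0.0539 -0.0529; 0.0481 0.9933 0.1053], t=(-0.2000, -0.3199, 6.0397)
after S1 (rot_of_se3): [0.0582 0.1025 -0.9930; -0.9971 0.0539 -0.0529; 0.0481 0.9933 0.1053]
after S2 (compose_so3): [-0.0800 0.2855 -0.9550; 0.7807 -0.5778 -0.2381; -0.6198 -0.7647 -0.1766]
after S3 (compose_so3): [0.1663 -0.2858 -0.9438; 0.8450 -0.4520 0.2857; -0.5082 -0.8450 0.1663]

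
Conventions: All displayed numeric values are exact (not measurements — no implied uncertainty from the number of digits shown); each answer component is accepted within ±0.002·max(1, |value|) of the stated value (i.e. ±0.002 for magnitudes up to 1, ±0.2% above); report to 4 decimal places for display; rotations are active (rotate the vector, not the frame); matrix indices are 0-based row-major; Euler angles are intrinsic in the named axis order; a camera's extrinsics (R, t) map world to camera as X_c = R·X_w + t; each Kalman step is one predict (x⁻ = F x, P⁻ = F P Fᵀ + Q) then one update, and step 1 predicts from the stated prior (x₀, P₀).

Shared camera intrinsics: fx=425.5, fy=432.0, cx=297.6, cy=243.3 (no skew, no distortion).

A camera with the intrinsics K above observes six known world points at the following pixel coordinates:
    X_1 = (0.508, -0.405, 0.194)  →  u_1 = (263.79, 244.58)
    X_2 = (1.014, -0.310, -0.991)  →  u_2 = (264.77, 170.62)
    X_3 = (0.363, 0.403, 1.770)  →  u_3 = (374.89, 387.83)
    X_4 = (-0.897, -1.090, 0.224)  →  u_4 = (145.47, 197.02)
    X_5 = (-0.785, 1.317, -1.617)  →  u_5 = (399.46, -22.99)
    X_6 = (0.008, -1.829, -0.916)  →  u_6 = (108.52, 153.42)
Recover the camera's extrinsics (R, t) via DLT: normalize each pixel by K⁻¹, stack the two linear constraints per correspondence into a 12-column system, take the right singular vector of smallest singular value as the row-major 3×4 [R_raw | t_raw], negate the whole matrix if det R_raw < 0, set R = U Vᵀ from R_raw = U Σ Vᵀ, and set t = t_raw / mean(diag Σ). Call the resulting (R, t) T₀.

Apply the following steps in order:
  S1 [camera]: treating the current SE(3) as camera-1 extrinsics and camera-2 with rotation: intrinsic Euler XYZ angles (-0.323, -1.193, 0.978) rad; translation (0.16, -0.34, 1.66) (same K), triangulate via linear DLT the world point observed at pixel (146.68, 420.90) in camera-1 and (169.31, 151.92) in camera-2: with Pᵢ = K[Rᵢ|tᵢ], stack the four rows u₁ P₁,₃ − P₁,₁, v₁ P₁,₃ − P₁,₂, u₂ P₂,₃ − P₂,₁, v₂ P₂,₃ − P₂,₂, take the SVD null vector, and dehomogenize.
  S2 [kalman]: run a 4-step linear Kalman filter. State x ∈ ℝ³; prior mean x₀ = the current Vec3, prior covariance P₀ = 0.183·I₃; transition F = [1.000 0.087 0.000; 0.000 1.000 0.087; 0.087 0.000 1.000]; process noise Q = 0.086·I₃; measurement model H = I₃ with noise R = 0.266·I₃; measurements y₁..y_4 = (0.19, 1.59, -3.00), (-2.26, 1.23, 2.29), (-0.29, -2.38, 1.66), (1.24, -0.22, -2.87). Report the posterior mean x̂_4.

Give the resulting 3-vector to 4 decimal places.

result = (0.0486, -0.4409, -0.6582)

source (pnp_recover): camera pose = R=[0.0789 0.9835 0.1629; 0.3594 -0.1805 0.9156; 0.9299 -0.0137 -0.3677], t=(-0.0299, -0.4200, 4.0797)
after S1 (triangulate): (-0.2098, -1.4178, 1.7291)
after S2 (kf_track): (0.0486, -0.4409, -0.6582)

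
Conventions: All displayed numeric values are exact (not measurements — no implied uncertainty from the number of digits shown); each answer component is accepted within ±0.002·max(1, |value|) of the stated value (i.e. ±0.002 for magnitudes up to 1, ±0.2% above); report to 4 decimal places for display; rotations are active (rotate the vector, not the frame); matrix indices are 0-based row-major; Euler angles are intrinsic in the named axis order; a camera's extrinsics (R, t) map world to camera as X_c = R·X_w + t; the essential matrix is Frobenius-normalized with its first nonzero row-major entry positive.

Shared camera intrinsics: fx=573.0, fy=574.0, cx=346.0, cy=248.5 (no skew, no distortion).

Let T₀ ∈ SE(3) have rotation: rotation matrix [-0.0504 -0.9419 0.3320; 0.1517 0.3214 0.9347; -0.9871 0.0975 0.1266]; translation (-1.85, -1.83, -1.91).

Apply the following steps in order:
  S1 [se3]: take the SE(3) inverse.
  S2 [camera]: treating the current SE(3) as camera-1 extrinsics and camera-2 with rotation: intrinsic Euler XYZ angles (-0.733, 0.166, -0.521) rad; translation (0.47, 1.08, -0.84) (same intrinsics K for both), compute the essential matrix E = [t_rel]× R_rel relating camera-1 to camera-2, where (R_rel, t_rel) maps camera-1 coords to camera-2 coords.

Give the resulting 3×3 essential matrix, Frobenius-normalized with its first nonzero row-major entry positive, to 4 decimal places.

after S1 (invert_se3): R=[-0.0504 0.1517 -0.9871; -0.9419 0.3214 0.0975; 0.3320 0.9347 0.1266], t=(-1.7012, -0.9682, 2.5667)
after S2 (essential): [0.1189 -0.2959 -0.2243; 0.4413 -0.0326 0.5422; -0.3044 0.4722 0.2061]

matrix = [0.1189 -0.2959 -0.2243; 0.4413 -0.0326 0.5422; -0.3044 0.4722 0.2061]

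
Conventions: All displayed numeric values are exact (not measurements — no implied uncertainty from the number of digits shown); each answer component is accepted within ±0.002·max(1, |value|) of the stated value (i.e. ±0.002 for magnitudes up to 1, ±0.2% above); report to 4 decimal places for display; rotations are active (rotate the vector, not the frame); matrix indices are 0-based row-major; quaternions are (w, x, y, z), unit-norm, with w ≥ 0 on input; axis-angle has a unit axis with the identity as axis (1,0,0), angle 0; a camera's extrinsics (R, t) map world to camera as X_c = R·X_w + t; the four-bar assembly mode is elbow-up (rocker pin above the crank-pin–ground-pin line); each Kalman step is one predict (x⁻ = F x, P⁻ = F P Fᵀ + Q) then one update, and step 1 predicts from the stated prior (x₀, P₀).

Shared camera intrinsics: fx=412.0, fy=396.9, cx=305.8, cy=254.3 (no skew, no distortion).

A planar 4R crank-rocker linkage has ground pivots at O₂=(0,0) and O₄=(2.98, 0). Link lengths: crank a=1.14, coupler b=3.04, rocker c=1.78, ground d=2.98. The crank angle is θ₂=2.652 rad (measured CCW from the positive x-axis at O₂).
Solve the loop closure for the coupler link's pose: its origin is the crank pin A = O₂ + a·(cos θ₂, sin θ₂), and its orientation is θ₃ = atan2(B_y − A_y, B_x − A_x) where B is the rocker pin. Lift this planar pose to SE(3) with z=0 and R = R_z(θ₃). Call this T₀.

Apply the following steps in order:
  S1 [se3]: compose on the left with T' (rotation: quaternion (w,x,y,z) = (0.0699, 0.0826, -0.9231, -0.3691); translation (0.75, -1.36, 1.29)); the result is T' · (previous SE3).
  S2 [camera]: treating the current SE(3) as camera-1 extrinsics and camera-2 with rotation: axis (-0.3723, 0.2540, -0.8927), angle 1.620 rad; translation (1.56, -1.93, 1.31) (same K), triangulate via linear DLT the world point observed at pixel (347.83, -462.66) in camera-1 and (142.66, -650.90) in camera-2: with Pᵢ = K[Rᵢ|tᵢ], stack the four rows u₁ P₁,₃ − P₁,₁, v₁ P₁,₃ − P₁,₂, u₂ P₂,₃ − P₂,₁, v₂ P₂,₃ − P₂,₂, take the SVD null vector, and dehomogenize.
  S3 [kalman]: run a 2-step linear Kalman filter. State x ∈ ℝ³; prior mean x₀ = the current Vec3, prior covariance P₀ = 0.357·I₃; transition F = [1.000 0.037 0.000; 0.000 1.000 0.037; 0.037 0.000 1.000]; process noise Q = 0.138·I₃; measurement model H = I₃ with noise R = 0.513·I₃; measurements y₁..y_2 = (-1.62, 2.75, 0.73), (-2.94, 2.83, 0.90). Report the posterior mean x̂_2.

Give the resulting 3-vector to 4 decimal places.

source (fourbar_fk): coupler pose = R=[0.9570 -0.2899 0.0000; 0.2899 0.9570 0.0000; 0.0000 0.0000 1.0000], t=(-1.0061, 0.5361, 0.0000)
after S1 (compose_se3): R=[-0.9639 0.1866 -0.1900; 0.0117 0.7424 0.6698; 0.2660 0.6434 -0.7178], t=(1.6784, -0.7719, 1.5930)
after S2 (triangulate): (1.4523, -1.9186, -1.3305)
after S3 (kf_track): (-1.2612, 1.3977, 0.2256)

result = (-1.2612, 1.3977, 0.2256)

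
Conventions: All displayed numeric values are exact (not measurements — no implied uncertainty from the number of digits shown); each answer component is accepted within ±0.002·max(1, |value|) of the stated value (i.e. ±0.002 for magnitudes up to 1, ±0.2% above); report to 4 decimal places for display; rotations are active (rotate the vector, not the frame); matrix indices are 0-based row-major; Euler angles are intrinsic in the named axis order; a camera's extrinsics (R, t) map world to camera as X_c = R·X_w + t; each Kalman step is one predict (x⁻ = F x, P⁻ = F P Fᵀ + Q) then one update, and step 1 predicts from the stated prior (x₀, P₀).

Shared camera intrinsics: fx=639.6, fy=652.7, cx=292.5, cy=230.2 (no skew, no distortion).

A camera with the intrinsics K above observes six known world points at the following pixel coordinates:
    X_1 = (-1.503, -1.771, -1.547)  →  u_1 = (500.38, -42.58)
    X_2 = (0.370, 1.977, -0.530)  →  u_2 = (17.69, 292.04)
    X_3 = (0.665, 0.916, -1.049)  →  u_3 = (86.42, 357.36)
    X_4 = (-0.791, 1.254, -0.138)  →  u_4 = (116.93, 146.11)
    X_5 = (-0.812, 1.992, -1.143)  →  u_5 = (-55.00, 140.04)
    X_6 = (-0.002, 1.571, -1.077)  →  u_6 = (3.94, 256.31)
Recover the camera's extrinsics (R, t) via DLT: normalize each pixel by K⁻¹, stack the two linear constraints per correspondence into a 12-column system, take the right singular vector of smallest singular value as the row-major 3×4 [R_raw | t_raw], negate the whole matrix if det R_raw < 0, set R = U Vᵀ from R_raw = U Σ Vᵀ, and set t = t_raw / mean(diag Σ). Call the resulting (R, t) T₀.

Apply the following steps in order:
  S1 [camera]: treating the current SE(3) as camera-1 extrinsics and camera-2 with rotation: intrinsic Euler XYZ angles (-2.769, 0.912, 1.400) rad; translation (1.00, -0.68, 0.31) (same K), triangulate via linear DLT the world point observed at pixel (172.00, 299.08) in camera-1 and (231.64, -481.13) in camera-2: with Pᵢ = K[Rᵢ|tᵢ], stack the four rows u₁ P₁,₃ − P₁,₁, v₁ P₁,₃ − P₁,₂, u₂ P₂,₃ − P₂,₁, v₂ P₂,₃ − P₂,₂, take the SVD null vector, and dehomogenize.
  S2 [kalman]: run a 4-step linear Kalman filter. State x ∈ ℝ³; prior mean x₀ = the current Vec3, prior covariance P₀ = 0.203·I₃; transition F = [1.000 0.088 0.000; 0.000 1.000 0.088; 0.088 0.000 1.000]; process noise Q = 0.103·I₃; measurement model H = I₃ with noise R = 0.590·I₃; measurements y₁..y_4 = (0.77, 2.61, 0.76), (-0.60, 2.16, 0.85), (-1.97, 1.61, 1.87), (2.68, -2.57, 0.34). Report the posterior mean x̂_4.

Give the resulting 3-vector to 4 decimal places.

source (pnp_recover): camera pose = R=[0.0060 -0.9414 0.3372; 0.9960 -0.0243 -0.0856; 0.0888 0.3363 0.9375], t=(-0.2101, 0.1298, 5.0298)
after S1 (triangulate): (0.1499, 0.0350, -1.3823)
after S2 (kf_track): (0.6168, 0.1274, 0.4370)

result = (0.6168, 0.1274, 0.4370)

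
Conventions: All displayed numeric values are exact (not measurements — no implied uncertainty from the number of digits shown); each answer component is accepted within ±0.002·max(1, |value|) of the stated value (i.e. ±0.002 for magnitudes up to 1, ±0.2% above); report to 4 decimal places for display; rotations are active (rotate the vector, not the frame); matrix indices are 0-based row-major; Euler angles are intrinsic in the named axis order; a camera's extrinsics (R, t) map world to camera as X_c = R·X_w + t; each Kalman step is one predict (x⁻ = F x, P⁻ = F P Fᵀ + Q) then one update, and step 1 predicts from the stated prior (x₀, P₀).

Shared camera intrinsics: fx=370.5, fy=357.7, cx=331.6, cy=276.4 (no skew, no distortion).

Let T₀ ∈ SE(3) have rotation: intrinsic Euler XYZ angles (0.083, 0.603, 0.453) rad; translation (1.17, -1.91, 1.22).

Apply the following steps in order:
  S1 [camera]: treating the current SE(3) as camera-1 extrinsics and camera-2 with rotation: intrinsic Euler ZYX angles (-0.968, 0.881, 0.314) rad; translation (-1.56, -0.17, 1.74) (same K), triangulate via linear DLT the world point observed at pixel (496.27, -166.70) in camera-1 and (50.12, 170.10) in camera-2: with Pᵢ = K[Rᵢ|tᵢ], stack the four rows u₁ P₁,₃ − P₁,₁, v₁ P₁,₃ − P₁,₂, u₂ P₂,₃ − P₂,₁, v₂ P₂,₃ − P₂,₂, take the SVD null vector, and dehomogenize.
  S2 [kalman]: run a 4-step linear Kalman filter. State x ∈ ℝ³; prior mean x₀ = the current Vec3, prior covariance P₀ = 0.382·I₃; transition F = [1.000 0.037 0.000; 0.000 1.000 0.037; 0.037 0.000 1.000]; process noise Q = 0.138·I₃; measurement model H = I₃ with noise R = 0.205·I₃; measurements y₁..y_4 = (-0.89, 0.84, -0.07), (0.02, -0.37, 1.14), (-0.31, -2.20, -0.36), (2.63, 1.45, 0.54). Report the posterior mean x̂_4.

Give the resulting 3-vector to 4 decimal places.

after S1 (triangulate): (-1.7359, -1.2589, 1.9175)
after S2 (kf_track): (1.2683, 0.2577, 0.3929)

result = (1.2683, 0.2577, 0.3929)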